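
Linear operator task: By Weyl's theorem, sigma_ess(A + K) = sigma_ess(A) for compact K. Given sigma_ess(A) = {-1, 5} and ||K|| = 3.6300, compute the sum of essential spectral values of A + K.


By Weyl's theorem, the essential spectrum is invariant under compact perturbations.
sigma_ess(A + K) = sigma_ess(A) = {-1, 5}
Sum = -1 + 5 = 4

4


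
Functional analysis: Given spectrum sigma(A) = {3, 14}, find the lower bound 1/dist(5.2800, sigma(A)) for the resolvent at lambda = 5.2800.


dist(5.2800, {3, 14}) = min(|5.2800 - 3|, |5.2800 - 14|)
= min(2.2800, 8.7200) = 2.2800
Resolvent bound = 1/2.2800 = 0.4386

0.4386


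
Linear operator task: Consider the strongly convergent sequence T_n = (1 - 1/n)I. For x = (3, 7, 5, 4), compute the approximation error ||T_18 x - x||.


T_18 x - x = (1 - 1/18)x - x = -x/18
||x|| = sqrt(99) = 9.9499
||T_18 x - x|| = ||x||/18 = 9.9499/18 = 0.5528

0.5528


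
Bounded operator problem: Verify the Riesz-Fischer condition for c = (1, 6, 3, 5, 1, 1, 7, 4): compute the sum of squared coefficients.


sum |c_n|^2 = 1^2 + 6^2 + 3^2 + 5^2 + 1^2 + 1^2 + 7^2 + 4^2
= 1 + 36 + 9 + 25 + 1 + 1 + 49 + 16
= 138

138


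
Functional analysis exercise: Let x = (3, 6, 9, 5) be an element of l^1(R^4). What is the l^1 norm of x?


The l^1 norm equals the sum of absolute values of all components.
||x||_1 = 3 + 6 + 9 + 5
= 23

23.0000


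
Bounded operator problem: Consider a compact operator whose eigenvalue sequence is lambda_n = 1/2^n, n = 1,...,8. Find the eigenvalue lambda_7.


The eigenvalue formula gives lambda_7 = 1/2^7
= 1/128
= 0.0078

0.0078


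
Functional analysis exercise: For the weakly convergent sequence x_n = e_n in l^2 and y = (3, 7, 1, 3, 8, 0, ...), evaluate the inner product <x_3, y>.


x_3 = e_3 is the standard basis vector with 1 in position 3.
<x_3, y> = y_3 = 1
As n -> infinity, <x_n, y> -> 0, confirming weak convergence of (x_n) to 0.

1


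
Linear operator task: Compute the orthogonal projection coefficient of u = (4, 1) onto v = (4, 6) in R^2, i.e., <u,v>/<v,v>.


Computing <u,v> = 4*4 + 1*6 = 22
Computing <v,v> = 4^2 + 6^2 = 52
Projection coefficient = 22/52 = 0.4231

0.4231


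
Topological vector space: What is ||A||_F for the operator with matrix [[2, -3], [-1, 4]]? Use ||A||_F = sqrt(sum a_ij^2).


||A||_F^2 = sum a_ij^2
= 2^2 + (-3)^2 + (-1)^2 + 4^2
= 4 + 9 + 1 + 16 = 30
||A||_F = sqrt(30) = 5.4772

5.4772


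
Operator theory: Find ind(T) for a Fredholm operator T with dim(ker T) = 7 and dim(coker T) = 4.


The Fredholm index is defined as ind(T) = dim(ker T) - dim(coker T)
= 7 - 4
= 3

3


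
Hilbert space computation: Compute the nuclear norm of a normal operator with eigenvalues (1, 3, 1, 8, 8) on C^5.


For a normal operator, singular values equal |eigenvalues|.
Trace norm = sum |lambda_i| = 1 + 3 + 1 + 8 + 8
= 21

21


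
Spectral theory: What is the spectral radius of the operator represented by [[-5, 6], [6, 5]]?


For a 2x2 matrix, eigenvalues satisfy lambda^2 - (trace)*lambda + det = 0
trace = -5 + 5 = 0
det = -5*5 - 6*6 = -61
discriminant = 0^2 - 4*(-61) = 244
spectral radius = max |eigenvalue| = 7.8102

7.8102


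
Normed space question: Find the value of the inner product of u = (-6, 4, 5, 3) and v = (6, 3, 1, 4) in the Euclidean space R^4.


Computing the standard inner product <u, v> = sum u_i * v_i
= -6*6 + 4*3 + 5*1 + 3*4
= -36 + 12 + 5 + 12
= -7

-7


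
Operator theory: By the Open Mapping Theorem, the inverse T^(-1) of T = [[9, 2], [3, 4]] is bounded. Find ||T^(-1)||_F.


det(T) = 9*4 - 2*3 = 30
T^(-1) = (1/30) * [[4, -2], [-3, 9]] = [[0.1333, -0.0667], [-0.1000, 0.3000]]
||T^(-1)||_F^2 = 0.1333^2 + (-0.0667)^2 + (-0.1000)^2 + 0.3000^2 = 0.1222
||T^(-1)||_F = sqrt(0.1222) = 0.3496

0.3496


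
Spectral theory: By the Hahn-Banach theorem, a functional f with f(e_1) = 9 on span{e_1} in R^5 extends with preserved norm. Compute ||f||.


The norm of f is given by ||f|| = sup_{||x||=1} |f(x)|.
On span{e_1}, ||e_1|| = 1, so ||f|| = |f(e_1)| / ||e_1||
= |9| / 1 = 9.0000

9.0000


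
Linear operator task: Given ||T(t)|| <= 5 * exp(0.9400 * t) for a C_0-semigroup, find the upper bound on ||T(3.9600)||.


||T(3.9600)|| <= 5 * exp(0.9400 * 3.9600)
= 5 * exp(3.7224)
= 5 * 41.3635
= 206.8177

206.8177


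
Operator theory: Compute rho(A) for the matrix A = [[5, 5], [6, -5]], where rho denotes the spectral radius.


For a 2x2 matrix, eigenvalues satisfy lambda^2 - (trace)*lambda + det = 0
trace = 5 + -5 = 0
det = 5*-5 - 5*6 = -55
discriminant = 0^2 - 4*(-55) = 220
spectral radius = max |eigenvalue| = 7.4162

7.4162


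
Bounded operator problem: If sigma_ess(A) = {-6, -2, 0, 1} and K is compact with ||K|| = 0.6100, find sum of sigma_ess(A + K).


By Weyl's theorem, the essential spectrum is invariant under compact perturbations.
sigma_ess(A + K) = sigma_ess(A) = {-6, -2, 0, 1}
Sum = -6 + -2 + 0 + 1 = -7

-7


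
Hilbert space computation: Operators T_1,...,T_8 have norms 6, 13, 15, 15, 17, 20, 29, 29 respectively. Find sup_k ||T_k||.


By the Uniform Boundedness Principle, the supremum of norms is finite.
sup_k ||T_k|| = max(6, 13, 15, 15, 17, 20, 29, 29) = 29

29


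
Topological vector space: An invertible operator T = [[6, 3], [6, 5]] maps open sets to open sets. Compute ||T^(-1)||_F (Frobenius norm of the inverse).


det(T) = 6*5 - 3*6 = 12
T^(-1) = (1/12) * [[5, -3], [-6, 6]] = [[0.4167, -0.2500], [-0.5000, 0.5000]]
||T^(-1)||_F^2 = 0.4167^2 + (-0.2500)^2 + (-0.5000)^2 + 0.5000^2 = 0.7361
||T^(-1)||_F = sqrt(0.7361) = 0.8580

0.8580


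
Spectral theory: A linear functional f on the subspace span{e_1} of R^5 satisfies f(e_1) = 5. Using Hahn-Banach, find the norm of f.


The norm of f is given by ||f|| = sup_{||x||=1} |f(x)|.
On span{e_1}, ||e_1|| = 1, so ||f|| = |f(e_1)| / ||e_1||
= |5| / 1 = 5.0000

5.0000


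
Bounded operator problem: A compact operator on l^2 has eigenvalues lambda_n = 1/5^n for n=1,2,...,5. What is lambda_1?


The eigenvalue formula gives lambda_1 = 1/5^1
= 1/5
= 0.2000

0.2000


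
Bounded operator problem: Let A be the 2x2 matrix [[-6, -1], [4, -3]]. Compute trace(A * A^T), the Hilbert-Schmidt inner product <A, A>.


trace(A * A^T) = sum of squares of all entries
= (-6)^2 + (-1)^2 + 4^2 + (-3)^2
= 36 + 1 + 16 + 9
= 62

62


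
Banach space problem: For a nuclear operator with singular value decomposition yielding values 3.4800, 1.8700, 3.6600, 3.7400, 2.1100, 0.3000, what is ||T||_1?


The nuclear norm is the sum of all singular values.
||T||_1 = 3.4800 + 1.8700 + 3.6600 + 3.7400 + 2.1100 + 0.3000
= 15.1600

15.1600


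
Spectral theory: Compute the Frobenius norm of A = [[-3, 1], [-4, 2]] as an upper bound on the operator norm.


||A||_F^2 = sum a_ij^2
= (-3)^2 + 1^2 + (-4)^2 + 2^2
= 9 + 1 + 16 + 4 = 30
||A||_F = sqrt(30) = 5.4772

5.4772


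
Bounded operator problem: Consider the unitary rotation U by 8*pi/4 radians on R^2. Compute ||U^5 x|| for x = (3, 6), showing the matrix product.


U is a rotation by theta = 8*pi/4
U^5 = rotation by 5*theta = 40*pi/4 = 0*pi/4 (mod 2*pi)
cos(0*pi/4) = 1.0000, sin(0*pi/4) = 0.0000
U^5 x = (1.0000 * 3 - 0.0000 * 6, 0.0000 * 3 + 1.0000 * 6)
= (3.0000, 6.0000)
||U^5 x|| = sqrt(3.0000^2 + 6.0000^2) = sqrt(45.0000) = 6.7082

6.7082


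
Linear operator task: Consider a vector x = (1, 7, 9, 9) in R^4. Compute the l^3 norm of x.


The l^3 norm = (sum |x_i|^3)^(1/3)
Sum of 3th powers = 1 + 343 + 729 + 729 = 1802
||x||_3 = (1802)^(1/3) = 12.1689

12.1689


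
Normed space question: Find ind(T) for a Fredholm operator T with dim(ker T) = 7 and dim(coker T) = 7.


The Fredholm index is defined as ind(T) = dim(ker T) - dim(coker T)
= 7 - 7
= 0

0


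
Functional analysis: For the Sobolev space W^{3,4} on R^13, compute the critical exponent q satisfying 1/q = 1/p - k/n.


Using the Sobolev embedding formula: 1/q = 1/p - k/n
1/q = 1/4 - 3/13 = 1/52
q = 1/(1/52) = 52

52.0000


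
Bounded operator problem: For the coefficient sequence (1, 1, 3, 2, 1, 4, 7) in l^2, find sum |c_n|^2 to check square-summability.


sum |c_n|^2 = 1^2 + 1^2 + 3^2 + 2^2 + 1^2 + 4^2 + 7^2
= 1 + 1 + 9 + 4 + 1 + 16 + 49
= 81

81


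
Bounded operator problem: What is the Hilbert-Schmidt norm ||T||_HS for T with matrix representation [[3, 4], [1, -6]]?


The Hilbert-Schmidt norm is sqrt(sum of squares of all entries).
Sum of squares = 3^2 + 4^2 + 1^2 + (-6)^2
= 9 + 16 + 1 + 36 = 62
||T||_HS = sqrt(62) = 7.8740

7.8740


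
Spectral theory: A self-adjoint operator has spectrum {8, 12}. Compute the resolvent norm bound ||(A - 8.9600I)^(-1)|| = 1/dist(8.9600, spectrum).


dist(8.9600, {8, 12}) = min(|8.9600 - 8|, |8.9600 - 12|)
= min(0.9600, 3.0400) = 0.9600
Resolvent bound = 1/0.9600 = 1.0417

1.0417


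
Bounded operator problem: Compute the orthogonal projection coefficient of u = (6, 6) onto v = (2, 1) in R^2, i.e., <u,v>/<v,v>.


Computing <u,v> = 6*2 + 6*1 = 18
Computing <v,v> = 2^2 + 1^2 = 5
Projection coefficient = 18/5 = 3.6000

3.6000


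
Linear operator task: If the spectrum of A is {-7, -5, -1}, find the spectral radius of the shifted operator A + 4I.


Spectrum of A + 4I = {-3, -1, 3}
Spectral radius = max |lambda| over the shifted spectrum
= max(3, 1, 3) = 3

3


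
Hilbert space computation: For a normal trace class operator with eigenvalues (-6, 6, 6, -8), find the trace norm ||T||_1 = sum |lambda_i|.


For a normal operator, singular values equal |eigenvalues|.
Trace norm = sum |lambda_i| = 6 + 6 + 6 + 8
= 26

26


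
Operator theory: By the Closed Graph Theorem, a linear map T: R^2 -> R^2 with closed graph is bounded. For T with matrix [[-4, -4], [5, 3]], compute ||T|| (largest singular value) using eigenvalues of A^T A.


A^T A = [[41, 31], [31, 25]]
trace(A^T A) = 66, det(A^T A) = 64
discriminant = 66^2 - 4*64 = 4100
Largest eigenvalue of A^T A = (trace + sqrt(disc))/2 = 65.0156
||T|| = sqrt(65.0156) = 8.0632

8.0632


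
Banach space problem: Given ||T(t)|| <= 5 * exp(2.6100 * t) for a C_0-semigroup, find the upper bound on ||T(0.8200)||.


||T(0.8200)|| <= 5 * exp(2.6100 * 0.8200)
= 5 * exp(2.1402)
= 5 * 8.5011
= 42.5057

42.5057


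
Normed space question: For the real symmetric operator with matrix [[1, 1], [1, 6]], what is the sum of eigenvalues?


For a self-adjoint (symmetric) matrix, the eigenvalues are real.
The sum of eigenvalues equals the trace of the matrix.
trace = 1 + 6 = 7

7


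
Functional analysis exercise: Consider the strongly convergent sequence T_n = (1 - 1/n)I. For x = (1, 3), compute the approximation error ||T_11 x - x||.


T_11 x - x = (1 - 1/11)x - x = -x/11
||x|| = sqrt(10) = 3.1623
||T_11 x - x|| = ||x||/11 = 3.1623/11 = 0.2875

0.2875


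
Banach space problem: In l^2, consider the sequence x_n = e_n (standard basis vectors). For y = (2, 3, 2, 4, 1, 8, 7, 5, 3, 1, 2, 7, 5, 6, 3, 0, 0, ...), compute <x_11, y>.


x_11 = e_11 is the standard basis vector with 1 in position 11.
<x_11, y> = y_11 = 2
As n -> infinity, <x_n, y> -> 0, confirming weak convergence of (x_n) to 0.

2


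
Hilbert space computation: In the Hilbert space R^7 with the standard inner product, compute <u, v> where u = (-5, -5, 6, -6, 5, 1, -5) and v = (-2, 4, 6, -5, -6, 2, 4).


Computing the standard inner product <u, v> = sum u_i * v_i
= -5*-2 + -5*4 + 6*6 + -6*-5 + 5*-6 + 1*2 + -5*4
= 10 + -20 + 36 + 30 + -30 + 2 + -20
= 8

8


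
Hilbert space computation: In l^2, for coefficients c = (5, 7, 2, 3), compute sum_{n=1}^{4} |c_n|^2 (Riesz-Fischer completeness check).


sum |c_n|^2 = 5^2 + 7^2 + 2^2 + 3^2
= 25 + 49 + 4 + 9
= 87

87


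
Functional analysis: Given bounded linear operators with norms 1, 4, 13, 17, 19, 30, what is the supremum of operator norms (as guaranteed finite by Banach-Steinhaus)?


By the Uniform Boundedness Principle, the supremum of norms is finite.
sup_k ||T_k|| = max(1, 4, 13, 17, 19, 30) = 30

30


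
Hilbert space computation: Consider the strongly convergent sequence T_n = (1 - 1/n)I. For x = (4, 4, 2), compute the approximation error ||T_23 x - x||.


T_23 x - x = (1 - 1/23)x - x = -x/23
||x|| = sqrt(36) = 6.0000
||T_23 x - x|| = ||x||/23 = 6.0000/23 = 0.2609

0.2609


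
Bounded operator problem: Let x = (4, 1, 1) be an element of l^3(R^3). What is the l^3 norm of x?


The l^3 norm = (sum |x_i|^3)^(1/3)
Sum of 3th powers = 64 + 1 + 1 = 66
||x||_3 = (66)^(1/3) = 4.0412

4.0412


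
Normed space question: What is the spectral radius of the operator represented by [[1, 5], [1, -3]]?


For a 2x2 matrix, eigenvalues satisfy lambda^2 - (trace)*lambda + det = 0
trace = 1 + -3 = -2
det = 1*-3 - 5*1 = -8
discriminant = (-2)^2 - 4*(-8) = 36
spectral radius = max |eigenvalue| = 4.0000

4.0000


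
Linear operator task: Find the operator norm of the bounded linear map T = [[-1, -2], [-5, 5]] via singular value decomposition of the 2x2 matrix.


A^T A = [[26, -23], [-23, 29]]
trace(A^T A) = 55, det(A^T A) = 225
discriminant = 55^2 - 4*225 = 2125
Largest eigenvalue of A^T A = (trace + sqrt(disc))/2 = 50.5489
||T|| = sqrt(50.5489) = 7.1098

7.1098


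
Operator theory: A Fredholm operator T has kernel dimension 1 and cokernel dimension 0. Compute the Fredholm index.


The Fredholm index is defined as ind(T) = dim(ker T) - dim(coker T)
= 1 - 0
= 1

1


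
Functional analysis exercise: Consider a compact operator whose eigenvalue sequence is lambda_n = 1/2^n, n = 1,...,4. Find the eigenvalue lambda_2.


The eigenvalue formula gives lambda_2 = 1/2^2
= 1/4
= 0.2500

0.2500


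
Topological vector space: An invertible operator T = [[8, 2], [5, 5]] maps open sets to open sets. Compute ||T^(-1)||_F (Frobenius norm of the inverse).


det(T) = 8*5 - 2*5 = 30
T^(-1) = (1/30) * [[5, -2], [-5, 8]] = [[0.1667, -0.0667], [-0.1667, 0.2667]]
||T^(-1)||_F^2 = 0.1667^2 + (-0.0667)^2 + (-0.1667)^2 + 0.2667^2 = 0.1311
||T^(-1)||_F = sqrt(0.1311) = 0.3621

0.3621


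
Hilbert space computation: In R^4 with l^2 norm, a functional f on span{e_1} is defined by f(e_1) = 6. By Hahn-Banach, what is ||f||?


The norm of f is given by ||f|| = sup_{||x||=1} |f(x)|.
On span{e_1}, ||e_1|| = 1, so ||f|| = |f(e_1)| / ||e_1||
= |6| / 1 = 6.0000

6.0000


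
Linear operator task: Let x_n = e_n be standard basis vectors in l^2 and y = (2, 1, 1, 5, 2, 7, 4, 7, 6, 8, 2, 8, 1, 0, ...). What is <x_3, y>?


x_3 = e_3 is the standard basis vector with 1 in position 3.
<x_3, y> = y_3 = 1
As n -> infinity, <x_n, y> -> 0, confirming weak convergence of (x_n) to 0.

1


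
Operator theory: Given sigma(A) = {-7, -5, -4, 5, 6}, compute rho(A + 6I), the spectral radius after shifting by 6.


Spectrum of A + 6I = {-1, 1, 2, 11, 12}
Spectral radius = max |lambda| over the shifted spectrum
= max(1, 1, 2, 11, 12) = 12

12


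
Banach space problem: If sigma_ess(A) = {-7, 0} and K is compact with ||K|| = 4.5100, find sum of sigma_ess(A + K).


By Weyl's theorem, the essential spectrum is invariant under compact perturbations.
sigma_ess(A + K) = sigma_ess(A) = {-7, 0}
Sum = -7 + 0 = -7

-7


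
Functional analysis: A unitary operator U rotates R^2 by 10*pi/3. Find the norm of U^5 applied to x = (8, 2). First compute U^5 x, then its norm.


U is a rotation by theta = 10*pi/3
U^5 = rotation by 5*theta = 50*pi/3 = 2*pi/3 (mod 2*pi)
cos(2*pi/3) = -0.5000, sin(2*pi/3) = 0.8660
U^5 x = (-0.5000 * 8 - 0.8660 * 2, 0.8660 * 8 + -0.5000 * 2)
= (-5.7321, 5.9282)
||U^5 x|| = sqrt((-5.7321)^2 + 5.9282^2) = sqrt(68.0000) = 8.2462

8.2462


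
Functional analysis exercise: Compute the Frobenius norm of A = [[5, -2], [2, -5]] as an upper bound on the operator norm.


||A||_F^2 = sum a_ij^2
= 5^2 + (-2)^2 + 2^2 + (-5)^2
= 25 + 4 + 4 + 25 = 58
||A||_F = sqrt(58) = 7.6158

7.6158


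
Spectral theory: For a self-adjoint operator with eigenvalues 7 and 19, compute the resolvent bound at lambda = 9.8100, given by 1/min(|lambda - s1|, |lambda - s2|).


dist(9.8100, {7, 19}) = min(|9.8100 - 7|, |9.8100 - 19|)
= min(2.8100, 9.1900) = 2.8100
Resolvent bound = 1/2.8100 = 0.3559

0.3559


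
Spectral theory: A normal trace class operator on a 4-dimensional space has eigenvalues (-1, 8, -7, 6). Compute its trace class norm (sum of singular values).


For a normal operator, singular values equal |eigenvalues|.
Trace norm = sum |lambda_i| = 1 + 8 + 7 + 6
= 22

22


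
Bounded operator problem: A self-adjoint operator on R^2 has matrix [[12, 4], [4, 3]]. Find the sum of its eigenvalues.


For a self-adjoint (symmetric) matrix, the eigenvalues are real.
The sum of eigenvalues equals the trace of the matrix.
trace = 12 + 3 = 15

15


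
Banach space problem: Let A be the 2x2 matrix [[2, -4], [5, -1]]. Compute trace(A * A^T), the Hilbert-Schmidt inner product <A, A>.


trace(A * A^T) = sum of squares of all entries
= 2^2 + (-4)^2 + 5^2 + (-1)^2
= 4 + 16 + 25 + 1
= 46

46


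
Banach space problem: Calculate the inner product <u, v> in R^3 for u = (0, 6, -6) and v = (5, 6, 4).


Computing the standard inner product <u, v> = sum u_i * v_i
= 0*5 + 6*6 + -6*4
= 0 + 36 + -24
= 12

12


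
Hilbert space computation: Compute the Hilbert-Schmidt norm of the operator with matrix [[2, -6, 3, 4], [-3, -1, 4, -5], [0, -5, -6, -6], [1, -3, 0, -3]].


The Hilbert-Schmidt norm is sqrt(sum of squares of all entries).
Sum of squares = 2^2 + (-6)^2 + 3^2 + 4^2 + (-3)^2 + (-1)^2 + 4^2 + (-5)^2 + 0^2 + (-5)^2 + (-6)^2 + (-6)^2 + 1^2 + (-3)^2 + 0^2 + (-3)^2
= 4 + 36 + 9 + 16 + 9 + 1 + 16 + 25 + 0 + 25 + 36 + 36 + 1 + 9 + 0 + 9 = 232
||T||_HS = sqrt(232) = 15.2315

15.2315


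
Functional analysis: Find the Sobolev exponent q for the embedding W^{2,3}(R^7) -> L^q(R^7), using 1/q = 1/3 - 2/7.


Using the Sobolev embedding formula: 1/q = 1/p - k/n
1/q = 1/3 - 2/7 = 1/21
q = 1/(1/21) = 21

21.0000


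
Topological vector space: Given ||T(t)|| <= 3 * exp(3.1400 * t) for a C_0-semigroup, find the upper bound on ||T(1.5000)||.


||T(1.5000)|| <= 3 * exp(3.1400 * 1.5000)
= 3 * exp(4.7100)
= 3 * 111.0522
= 333.1565

333.1565


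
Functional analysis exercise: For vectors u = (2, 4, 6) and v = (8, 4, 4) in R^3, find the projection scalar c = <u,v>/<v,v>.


Computing <u,v> = 2*8 + 4*4 + 6*4 = 56
Computing <v,v> = 8^2 + 4^2 + 4^2 = 96
Projection coefficient = 56/96 = 0.5833

0.5833


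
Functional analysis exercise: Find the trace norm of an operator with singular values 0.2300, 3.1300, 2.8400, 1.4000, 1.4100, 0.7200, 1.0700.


The nuclear norm is the sum of all singular values.
||T||_1 = 0.2300 + 3.1300 + 2.8400 + 1.4000 + 1.4100 + 0.7200 + 1.0700
= 10.8000

10.8000


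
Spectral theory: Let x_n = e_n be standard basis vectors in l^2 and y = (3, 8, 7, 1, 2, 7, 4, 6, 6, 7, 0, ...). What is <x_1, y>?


x_1 = e_1 is the standard basis vector with 1 in position 1.
<x_1, y> = y_1 = 3
As n -> infinity, <x_n, y> -> 0, confirming weak convergence of (x_n) to 0.

3


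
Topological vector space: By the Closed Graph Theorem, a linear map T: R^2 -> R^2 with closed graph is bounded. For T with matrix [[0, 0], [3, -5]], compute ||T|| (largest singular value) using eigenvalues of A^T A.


A^T A = [[9, -15], [-15, 25]]
trace(A^T A) = 34, det(A^T A) = 0
discriminant = 34^2 - 4*0 = 1156
Largest eigenvalue of A^T A = (trace + sqrt(disc))/2 = 34.0000
||T|| = sqrt(34.0000) = 5.8310

5.8310


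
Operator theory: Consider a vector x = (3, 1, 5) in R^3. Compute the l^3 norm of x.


The l^3 norm = (sum |x_i|^3)^(1/3)
Sum of 3th powers = 27 + 1 + 125 = 153
||x||_3 = (153)^(1/3) = 5.3485

5.3485


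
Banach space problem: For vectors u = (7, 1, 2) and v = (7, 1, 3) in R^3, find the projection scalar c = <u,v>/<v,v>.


Computing <u,v> = 7*7 + 1*1 + 2*3 = 56
Computing <v,v> = 7^2 + 1^2 + 3^2 = 59
Projection coefficient = 56/59 = 0.9492

0.9492


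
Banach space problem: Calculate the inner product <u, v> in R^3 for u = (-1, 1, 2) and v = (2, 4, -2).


Computing the standard inner product <u, v> = sum u_i * v_i
= -1*2 + 1*4 + 2*-2
= -2 + 4 + -4
= -2

-2


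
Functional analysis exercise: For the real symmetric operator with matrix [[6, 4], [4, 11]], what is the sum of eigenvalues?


For a self-adjoint (symmetric) matrix, the eigenvalues are real.
The sum of eigenvalues equals the trace of the matrix.
trace = 6 + 11 = 17

17


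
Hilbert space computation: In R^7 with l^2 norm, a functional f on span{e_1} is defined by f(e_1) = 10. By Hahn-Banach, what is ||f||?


The norm of f is given by ||f|| = sup_{||x||=1} |f(x)|.
On span{e_1}, ||e_1|| = 1, so ||f|| = |f(e_1)| / ||e_1||
= |10| / 1 = 10.0000

10.0000


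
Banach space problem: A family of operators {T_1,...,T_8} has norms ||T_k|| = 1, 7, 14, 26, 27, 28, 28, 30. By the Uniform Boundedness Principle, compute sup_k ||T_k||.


By the Uniform Boundedness Principle, the supremum of norms is finite.
sup_k ||T_k|| = max(1, 7, 14, 26, 27, 28, 28, 30) = 30

30


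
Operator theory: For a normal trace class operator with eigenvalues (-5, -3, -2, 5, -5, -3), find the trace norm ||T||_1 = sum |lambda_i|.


For a normal operator, singular values equal |eigenvalues|.
Trace norm = sum |lambda_i| = 5 + 3 + 2 + 5 + 5 + 3
= 23

23


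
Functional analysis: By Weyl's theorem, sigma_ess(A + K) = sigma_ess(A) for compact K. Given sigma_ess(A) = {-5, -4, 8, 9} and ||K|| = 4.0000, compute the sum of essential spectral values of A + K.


By Weyl's theorem, the essential spectrum is invariant under compact perturbations.
sigma_ess(A + K) = sigma_ess(A) = {-5, -4, 8, 9}
Sum = -5 + -4 + 8 + 9 = 8

8


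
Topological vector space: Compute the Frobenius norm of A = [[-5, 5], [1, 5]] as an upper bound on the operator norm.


||A||_F^2 = sum a_ij^2
= (-5)^2 + 5^2 + 1^2 + 5^2
= 25 + 25 + 1 + 25 = 76
||A||_F = sqrt(76) = 8.7178

8.7178


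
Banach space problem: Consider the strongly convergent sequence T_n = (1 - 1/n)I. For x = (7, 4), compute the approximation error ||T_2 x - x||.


T_2 x - x = (1 - 1/2)x - x = -x/2
||x|| = sqrt(65) = 8.0623
||T_2 x - x|| = ||x||/2 = 8.0623/2 = 4.0311

4.0311


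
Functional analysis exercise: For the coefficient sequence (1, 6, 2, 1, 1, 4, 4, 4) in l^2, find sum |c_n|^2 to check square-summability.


sum |c_n|^2 = 1^2 + 6^2 + 2^2 + 1^2 + 1^2 + 4^2 + 4^2 + 4^2
= 1 + 36 + 4 + 1 + 1 + 16 + 16 + 16
= 91

91


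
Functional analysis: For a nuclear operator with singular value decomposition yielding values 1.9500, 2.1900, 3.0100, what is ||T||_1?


The nuclear norm is the sum of all singular values.
||T||_1 = 1.9500 + 2.1900 + 3.0100
= 7.1500

7.1500


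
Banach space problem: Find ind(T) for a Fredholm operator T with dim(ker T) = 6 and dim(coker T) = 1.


The Fredholm index is defined as ind(T) = dim(ker T) - dim(coker T)
= 6 - 1
= 5

5


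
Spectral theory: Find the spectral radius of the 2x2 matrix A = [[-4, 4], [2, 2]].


For a 2x2 matrix, eigenvalues satisfy lambda^2 - (trace)*lambda + det = 0
trace = -4 + 2 = -2
det = -4*2 - 4*2 = -16
discriminant = (-2)^2 - 4*(-16) = 68
spectral radius = max |eigenvalue| = 5.1231

5.1231


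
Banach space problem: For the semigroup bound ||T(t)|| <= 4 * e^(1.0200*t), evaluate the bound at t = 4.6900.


||T(4.6900)|| <= 4 * exp(1.0200 * 4.6900)
= 4 * exp(4.7838)
= 4 * 119.5578
= 478.2312

478.2312


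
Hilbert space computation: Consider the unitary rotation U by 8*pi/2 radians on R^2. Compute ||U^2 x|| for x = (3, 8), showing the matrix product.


U is a rotation by theta = 8*pi/2
U^2 = rotation by 2*theta = 16*pi/2 = 0*pi/2 (mod 2*pi)
cos(0*pi/2) = 1.0000, sin(0*pi/2) = 0.0000
U^2 x = (1.0000 * 3 - 0.0000 * 8, 0.0000 * 3 + 1.0000 * 8)
= (3.0000, 8.0000)
||U^2 x|| = sqrt(3.0000^2 + 8.0000^2) = sqrt(73.0000) = 8.5440

8.5440


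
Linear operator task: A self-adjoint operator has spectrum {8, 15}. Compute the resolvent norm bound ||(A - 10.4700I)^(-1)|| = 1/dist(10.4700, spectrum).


dist(10.4700, {8, 15}) = min(|10.4700 - 8|, |10.4700 - 15|)
= min(2.4700, 4.5300) = 2.4700
Resolvent bound = 1/2.4700 = 0.4049

0.4049


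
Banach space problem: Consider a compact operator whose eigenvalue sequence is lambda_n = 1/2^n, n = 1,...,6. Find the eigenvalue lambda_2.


The eigenvalue formula gives lambda_2 = 1/2^2
= 1/4
= 0.2500

0.2500


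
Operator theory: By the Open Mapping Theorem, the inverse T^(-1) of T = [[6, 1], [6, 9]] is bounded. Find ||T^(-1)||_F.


det(T) = 6*9 - 1*6 = 48
T^(-1) = (1/48) * [[9, -1], [-6, 6]] = [[0.1875, -0.0208], [-0.1250, 0.1250]]
||T^(-1)||_F^2 = 0.1875^2 + (-0.0208)^2 + (-0.1250)^2 + 0.1250^2 = 0.0668
||T^(-1)||_F = sqrt(0.0668) = 0.2585

0.2585


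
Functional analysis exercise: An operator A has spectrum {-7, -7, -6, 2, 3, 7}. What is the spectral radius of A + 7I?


Spectrum of A + 7I = {0, 0, 1, 9, 10, 14}
Spectral radius = max |lambda| over the shifted spectrum
= max(0, 0, 1, 9, 10, 14) = 14

14


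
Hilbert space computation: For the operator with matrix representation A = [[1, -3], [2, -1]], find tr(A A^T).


trace(A * A^T) = sum of squares of all entries
= 1^2 + (-3)^2 + 2^2 + (-1)^2
= 1 + 9 + 4 + 1
= 15

15


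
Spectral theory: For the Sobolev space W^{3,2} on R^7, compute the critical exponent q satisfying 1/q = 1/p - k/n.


Using the Sobolev embedding formula: 1/q = 1/p - k/n
1/q = 1/2 - 3/7 = 1/14
q = 1/(1/14) = 14

14.0000


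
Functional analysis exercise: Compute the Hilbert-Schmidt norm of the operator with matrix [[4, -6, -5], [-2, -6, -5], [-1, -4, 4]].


The Hilbert-Schmidt norm is sqrt(sum of squares of all entries).
Sum of squares = 4^2 + (-6)^2 + (-5)^2 + (-2)^2 + (-6)^2 + (-5)^2 + (-1)^2 + (-4)^2 + 4^2
= 16 + 36 + 25 + 4 + 36 + 25 + 1 + 16 + 16 = 175
||T||_HS = sqrt(175) = 13.2288

13.2288


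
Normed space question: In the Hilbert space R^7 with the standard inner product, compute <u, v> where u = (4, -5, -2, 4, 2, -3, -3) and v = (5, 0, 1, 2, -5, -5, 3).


Computing the standard inner product <u, v> = sum u_i * v_i
= 4*5 + -5*0 + -2*1 + 4*2 + 2*-5 + -3*-5 + -3*3
= 20 + 0 + -2 + 8 + -10 + 15 + -9
= 22

22


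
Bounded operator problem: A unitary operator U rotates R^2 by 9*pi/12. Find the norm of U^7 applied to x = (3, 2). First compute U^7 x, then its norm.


U is a rotation by theta = 9*pi/12
U^7 = rotation by 7*theta = 63*pi/12 = 15*pi/12 (mod 2*pi)
cos(15*pi/12) = -0.7071, sin(15*pi/12) = -0.7071
U^7 x = (-0.7071 * 3 - -0.7071 * 2, -0.7071 * 3 + -0.7071 * 2)
= (-0.7071, -3.5355)
||U^7 x|| = sqrt((-0.7071)^2 + (-3.5355)^2) = sqrt(13.0000) = 3.6056

3.6056


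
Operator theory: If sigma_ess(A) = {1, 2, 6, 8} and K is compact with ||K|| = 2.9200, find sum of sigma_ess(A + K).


By Weyl's theorem, the essential spectrum is invariant under compact perturbations.
sigma_ess(A + K) = sigma_ess(A) = {1, 2, 6, 8}
Sum = 1 + 2 + 6 + 8 = 17

17


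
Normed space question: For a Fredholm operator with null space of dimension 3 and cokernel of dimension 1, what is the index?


The Fredholm index is defined as ind(T) = dim(ker T) - dim(coker T)
= 3 - 1
= 2

2


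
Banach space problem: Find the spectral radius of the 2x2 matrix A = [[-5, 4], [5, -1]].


For a 2x2 matrix, eigenvalues satisfy lambda^2 - (trace)*lambda + det = 0
trace = -5 + -1 = -6
det = -5*-1 - 4*5 = -15
discriminant = (-6)^2 - 4*(-15) = 96
spectral radius = max |eigenvalue| = 7.8990

7.8990


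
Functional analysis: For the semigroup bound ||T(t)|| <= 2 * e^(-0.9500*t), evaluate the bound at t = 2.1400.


||T(2.1400)|| <= 2 * exp(-0.9500 * 2.1400)
= 2 * exp(-2.0330)
= 2 * 0.1309
= 0.2619

0.2619


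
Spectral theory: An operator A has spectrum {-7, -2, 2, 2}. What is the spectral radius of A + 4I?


Spectrum of A + 4I = {-3, 2, 6, 6}
Spectral radius = max |lambda| over the shifted spectrum
= max(3, 2, 6, 6) = 6

6


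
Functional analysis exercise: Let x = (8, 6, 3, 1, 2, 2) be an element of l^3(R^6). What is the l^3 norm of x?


The l^3 norm = (sum |x_i|^3)^(1/3)
Sum of 3th powers = 512 + 216 + 27 + 1 + 8 + 8 = 772
||x||_3 = (772)^(1/3) = 9.1736

9.1736


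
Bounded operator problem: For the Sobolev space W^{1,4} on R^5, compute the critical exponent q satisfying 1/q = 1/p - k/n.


Using the Sobolev embedding formula: 1/q = 1/p - k/n
1/q = 1/4 - 1/5 = 1/20
q = 1/(1/20) = 20

20.0000


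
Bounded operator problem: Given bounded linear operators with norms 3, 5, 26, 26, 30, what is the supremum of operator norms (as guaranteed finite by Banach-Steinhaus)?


By the Uniform Boundedness Principle, the supremum of norms is finite.
sup_k ||T_k|| = max(3, 5, 26, 26, 30) = 30

30


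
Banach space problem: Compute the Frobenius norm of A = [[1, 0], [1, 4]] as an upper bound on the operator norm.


||A||_F^2 = sum a_ij^2
= 1^2 + 0^2 + 1^2 + 4^2
= 1 + 0 + 1 + 16 = 18
||A||_F = sqrt(18) = 4.2426

4.2426


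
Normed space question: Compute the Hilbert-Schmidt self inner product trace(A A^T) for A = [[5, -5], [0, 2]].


trace(A * A^T) = sum of squares of all entries
= 5^2 + (-5)^2 + 0^2 + 2^2
= 25 + 25 + 0 + 4
= 54

54


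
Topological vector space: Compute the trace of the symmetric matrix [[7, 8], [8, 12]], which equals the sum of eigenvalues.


For a self-adjoint (symmetric) matrix, the eigenvalues are real.
The sum of eigenvalues equals the trace of the matrix.
trace = 7 + 12 = 19

19


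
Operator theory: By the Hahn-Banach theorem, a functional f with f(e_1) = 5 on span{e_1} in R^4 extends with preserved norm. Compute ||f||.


The norm of f is given by ||f|| = sup_{||x||=1} |f(x)|.
On span{e_1}, ||e_1|| = 1, so ||f|| = |f(e_1)| / ||e_1||
= |5| / 1 = 5.0000

5.0000


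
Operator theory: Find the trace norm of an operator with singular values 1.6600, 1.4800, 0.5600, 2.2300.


The nuclear norm is the sum of all singular values.
||T||_1 = 1.6600 + 1.4800 + 0.5600 + 2.2300
= 5.9300

5.9300


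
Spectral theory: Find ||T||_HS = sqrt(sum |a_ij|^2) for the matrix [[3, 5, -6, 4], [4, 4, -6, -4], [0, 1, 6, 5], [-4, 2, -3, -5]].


The Hilbert-Schmidt norm is sqrt(sum of squares of all entries).
Sum of squares = 3^2 + 5^2 + (-6)^2 + 4^2 + 4^2 + 4^2 + (-6)^2 + (-4)^2 + 0^2 + 1^2 + 6^2 + 5^2 + (-4)^2 + 2^2 + (-3)^2 + (-5)^2
= 9 + 25 + 36 + 16 + 16 + 16 + 36 + 16 + 0 + 1 + 36 + 25 + 16 + 4 + 9 + 25 = 286
||T||_HS = sqrt(286) = 16.9115

16.9115


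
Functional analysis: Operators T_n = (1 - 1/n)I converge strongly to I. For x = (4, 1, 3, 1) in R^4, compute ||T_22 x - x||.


T_22 x - x = (1 - 1/22)x - x = -x/22
||x|| = sqrt(27) = 5.1962
||T_22 x - x|| = ||x||/22 = 5.1962/22 = 0.2362

0.2362


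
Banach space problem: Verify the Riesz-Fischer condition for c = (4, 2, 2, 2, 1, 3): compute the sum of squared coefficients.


sum |c_n|^2 = 4^2 + 2^2 + 2^2 + 2^2 + 1^2 + 3^2
= 16 + 4 + 4 + 4 + 1 + 9
= 38

38


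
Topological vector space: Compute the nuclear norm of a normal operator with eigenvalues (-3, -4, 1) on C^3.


For a normal operator, singular values equal |eigenvalues|.
Trace norm = sum |lambda_i| = 3 + 4 + 1
= 8

8


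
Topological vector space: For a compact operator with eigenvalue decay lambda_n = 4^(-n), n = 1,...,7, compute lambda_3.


The eigenvalue formula gives lambda_3 = 1/4^3
= 1/64
= 0.0156

0.0156


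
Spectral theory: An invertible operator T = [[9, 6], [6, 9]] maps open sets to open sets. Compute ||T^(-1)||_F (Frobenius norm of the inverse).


det(T) = 9*9 - 6*6 = 45
T^(-1) = (1/45) * [[9, -6], [-6, 9]] = [[0.2000, -0.1333], [-0.1333, 0.2000]]
||T^(-1)||_F^2 = 0.2000^2 + (-0.1333)^2 + (-0.1333)^2 + 0.2000^2 = 0.1156
||T^(-1)||_F = sqrt(0.1156) = 0.3399

0.3399


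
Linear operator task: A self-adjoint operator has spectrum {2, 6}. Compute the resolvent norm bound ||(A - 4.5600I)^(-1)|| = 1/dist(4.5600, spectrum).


dist(4.5600, {2, 6}) = min(|4.5600 - 2|, |4.5600 - 6|)
= min(2.5600, 1.4400) = 1.4400
Resolvent bound = 1/1.4400 = 0.6944

0.6944


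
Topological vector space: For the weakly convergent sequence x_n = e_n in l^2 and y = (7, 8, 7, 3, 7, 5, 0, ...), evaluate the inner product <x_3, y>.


x_3 = e_3 is the standard basis vector with 1 in position 3.
<x_3, y> = y_3 = 7
As n -> infinity, <x_n, y> -> 0, confirming weak convergence of (x_n) to 0.

7


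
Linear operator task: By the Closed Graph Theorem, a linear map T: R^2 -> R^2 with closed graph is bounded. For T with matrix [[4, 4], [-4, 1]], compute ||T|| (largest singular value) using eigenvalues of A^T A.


A^T A = [[32, 12], [12, 17]]
trace(A^T A) = 49, det(A^T A) = 400
discriminant = 49^2 - 4*400 = 801
Largest eigenvalue of A^T A = (trace + sqrt(disc))/2 = 38.6510
||T|| = sqrt(38.6510) = 6.2170

6.2170


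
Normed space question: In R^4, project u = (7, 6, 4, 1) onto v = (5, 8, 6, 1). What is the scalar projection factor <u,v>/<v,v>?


Computing <u,v> = 7*5 + 6*8 + 4*6 + 1*1 = 108
Computing <v,v> = 5^2 + 8^2 + 6^2 + 1^2 = 126
Projection coefficient = 108/126 = 0.8571

0.8571


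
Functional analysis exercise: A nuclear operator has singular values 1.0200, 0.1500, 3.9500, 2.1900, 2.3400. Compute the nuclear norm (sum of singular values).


The nuclear norm is the sum of all singular values.
||T||_1 = 1.0200 + 0.1500 + 3.9500 + 2.1900 + 2.3400
= 9.6500

9.6500


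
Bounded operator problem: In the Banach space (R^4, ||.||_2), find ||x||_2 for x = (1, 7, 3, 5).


The l^2 norm = (sum |x_i|^2)^(1/2)
Sum of 2th powers = 1 + 49 + 9 + 25 = 84
||x||_2 = (84)^(1/2) = 9.1652

9.1652


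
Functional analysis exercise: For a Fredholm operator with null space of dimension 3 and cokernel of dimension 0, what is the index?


The Fredholm index is defined as ind(T) = dim(ker T) - dim(coker T)
= 3 - 0
= 3

3


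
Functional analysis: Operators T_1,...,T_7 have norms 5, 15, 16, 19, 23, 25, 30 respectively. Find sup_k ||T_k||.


By the Uniform Boundedness Principle, the supremum of norms is finite.
sup_k ||T_k|| = max(5, 15, 16, 19, 23, 25, 30) = 30

30


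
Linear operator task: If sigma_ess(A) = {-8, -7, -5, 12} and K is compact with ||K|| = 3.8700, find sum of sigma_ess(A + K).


By Weyl's theorem, the essential spectrum is invariant under compact perturbations.
sigma_ess(A + K) = sigma_ess(A) = {-8, -7, -5, 12}
Sum = -8 + -7 + -5 + 12 = -8

-8


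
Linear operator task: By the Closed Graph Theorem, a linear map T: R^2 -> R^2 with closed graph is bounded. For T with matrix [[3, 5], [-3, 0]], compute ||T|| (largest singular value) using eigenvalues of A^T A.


A^T A = [[18, 15], [15, 25]]
trace(A^T A) = 43, det(A^T A) = 225
discriminant = 43^2 - 4*225 = 949
Largest eigenvalue of A^T A = (trace + sqrt(disc))/2 = 36.9029
||T|| = sqrt(36.9029) = 6.0748

6.0748


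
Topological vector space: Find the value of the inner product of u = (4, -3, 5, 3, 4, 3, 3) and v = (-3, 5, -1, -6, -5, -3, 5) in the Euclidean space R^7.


Computing the standard inner product <u, v> = sum u_i * v_i
= 4*-3 + -3*5 + 5*-1 + 3*-6 + 4*-5 + 3*-3 + 3*5
= -12 + -15 + -5 + -18 + -20 + -9 + 15
= -64

-64


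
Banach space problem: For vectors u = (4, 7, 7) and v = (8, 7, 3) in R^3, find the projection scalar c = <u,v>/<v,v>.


Computing <u,v> = 4*8 + 7*7 + 7*3 = 102
Computing <v,v> = 8^2 + 7^2 + 3^2 = 122
Projection coefficient = 102/122 = 0.8361

0.8361


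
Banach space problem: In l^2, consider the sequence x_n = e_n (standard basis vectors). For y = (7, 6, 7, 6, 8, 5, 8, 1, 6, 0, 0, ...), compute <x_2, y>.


x_2 = e_2 is the standard basis vector with 1 in position 2.
<x_2, y> = y_2 = 6
As n -> infinity, <x_n, y> -> 0, confirming weak convergence of (x_n) to 0.

6


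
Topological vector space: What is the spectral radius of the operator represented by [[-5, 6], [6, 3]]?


For a 2x2 matrix, eigenvalues satisfy lambda^2 - (trace)*lambda + det = 0
trace = -5 + 3 = -2
det = -5*3 - 6*6 = -51
discriminant = (-2)^2 - 4*(-51) = 208
spectral radius = max |eigenvalue| = 8.2111

8.2111


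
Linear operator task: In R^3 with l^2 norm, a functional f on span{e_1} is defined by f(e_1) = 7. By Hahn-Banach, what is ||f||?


The norm of f is given by ||f|| = sup_{||x||=1} |f(x)|.
On span{e_1}, ||e_1|| = 1, so ||f|| = |f(e_1)| / ||e_1||
= |7| / 1 = 7.0000

7.0000


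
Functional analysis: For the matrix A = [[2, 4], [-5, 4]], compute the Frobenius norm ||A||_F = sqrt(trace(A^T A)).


||A||_F^2 = sum a_ij^2
= 2^2 + 4^2 + (-5)^2 + 4^2
= 4 + 16 + 25 + 16 = 61
||A||_F = sqrt(61) = 7.8102

7.8102


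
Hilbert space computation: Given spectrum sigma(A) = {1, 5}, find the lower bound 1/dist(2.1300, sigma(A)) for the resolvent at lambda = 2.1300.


dist(2.1300, {1, 5}) = min(|2.1300 - 1|, |2.1300 - 5|)
= min(1.1300, 2.8700) = 1.1300
Resolvent bound = 1/1.1300 = 0.8850

0.8850


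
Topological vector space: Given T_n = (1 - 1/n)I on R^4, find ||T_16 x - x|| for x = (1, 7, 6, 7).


T_16 x - x = (1 - 1/16)x - x = -x/16
||x|| = sqrt(135) = 11.6190
||T_16 x - x|| = ||x||/16 = 11.6190/16 = 0.7262

0.7262


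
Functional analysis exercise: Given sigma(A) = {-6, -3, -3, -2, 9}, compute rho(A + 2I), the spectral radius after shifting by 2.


Spectrum of A + 2I = {-4, -1, -1, 0, 11}
Spectral radius = max |lambda| over the shifted spectrum
= max(4, 1, 1, 0, 11) = 11

11


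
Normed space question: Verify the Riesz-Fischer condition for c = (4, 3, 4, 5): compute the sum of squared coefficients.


sum |c_n|^2 = 4^2 + 3^2 + 4^2 + 5^2
= 16 + 9 + 16 + 25
= 66

66


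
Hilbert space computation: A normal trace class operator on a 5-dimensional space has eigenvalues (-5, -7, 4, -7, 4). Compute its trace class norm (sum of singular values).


For a normal operator, singular values equal |eigenvalues|.
Trace norm = sum |lambda_i| = 5 + 7 + 4 + 7 + 4
= 27

27


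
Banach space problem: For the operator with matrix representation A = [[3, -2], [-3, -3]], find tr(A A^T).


trace(A * A^T) = sum of squares of all entries
= 3^2 + (-2)^2 + (-3)^2 + (-3)^2
= 9 + 4 + 9 + 9
= 31

31


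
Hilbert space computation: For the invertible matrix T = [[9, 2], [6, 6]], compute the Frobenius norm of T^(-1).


det(T) = 9*6 - 2*6 = 42
T^(-1) = (1/42) * [[6, -2], [-6, 9]] = [[0.1429, -0.0476], [-0.1429, 0.2143]]
||T^(-1)||_F^2 = 0.1429^2 + (-0.0476)^2 + (-0.1429)^2 + 0.2143^2 = 0.0890
||T^(-1)||_F = sqrt(0.0890) = 0.2983

0.2983


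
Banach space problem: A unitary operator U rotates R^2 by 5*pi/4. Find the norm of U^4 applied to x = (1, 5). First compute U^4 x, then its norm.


U is a rotation by theta = 5*pi/4
U^4 = rotation by 4*theta = 20*pi/4 = 4*pi/4 (mod 2*pi)
cos(4*pi/4) = -1.0000, sin(4*pi/4) = 0.0000
U^4 x = (-1.0000 * 1 - 0.0000 * 5, 0.0000 * 1 + -1.0000 * 5)
= (-1.0000, -5.0000)
||U^4 x|| = sqrt((-1.0000)^2 + (-5.0000)^2) = sqrt(26.0000) = 5.0990

5.0990


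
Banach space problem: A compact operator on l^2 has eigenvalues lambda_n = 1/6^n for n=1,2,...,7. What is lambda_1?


The eigenvalue formula gives lambda_1 = 1/6^1
= 1/6
= 0.1667

0.1667


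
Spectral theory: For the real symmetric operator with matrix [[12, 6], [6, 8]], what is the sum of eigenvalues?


For a self-adjoint (symmetric) matrix, the eigenvalues are real.
The sum of eigenvalues equals the trace of the matrix.
trace = 12 + 8 = 20

20


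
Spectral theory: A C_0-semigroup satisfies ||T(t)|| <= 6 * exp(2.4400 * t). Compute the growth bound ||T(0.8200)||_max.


||T(0.8200)|| <= 6 * exp(2.4400 * 0.8200)
= 6 * exp(2.0008)
= 6 * 7.3950
= 44.3698

44.3698


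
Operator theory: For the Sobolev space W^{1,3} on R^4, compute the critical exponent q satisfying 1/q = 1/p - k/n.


Using the Sobolev embedding formula: 1/q = 1/p - k/n
1/q = 1/3 - 1/4 = 1/12
q = 1/(1/12) = 12

12.0000


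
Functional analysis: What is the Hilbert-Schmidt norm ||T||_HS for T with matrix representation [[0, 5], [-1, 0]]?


The Hilbert-Schmidt norm is sqrt(sum of squares of all entries).
Sum of squares = 0^2 + 5^2 + (-1)^2 + 0^2
= 0 + 25 + 1 + 0 = 26
||T||_HS = sqrt(26) = 5.0990

5.0990
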